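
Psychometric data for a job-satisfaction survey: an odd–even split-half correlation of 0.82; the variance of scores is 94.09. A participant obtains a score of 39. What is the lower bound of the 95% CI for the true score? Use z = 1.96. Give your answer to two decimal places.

SD = √94.09 ≈ 9.700
Full-length reliability (Spearman-Brown) = 2(0.82)/(1+0.82) ≈ 0.901
SEM = 9.700 · √(1 − 0.901) = 9.700 · √0.099 ≈ 9.700 · 0.314 ≈ 3.051
1.96 · SEM ≈ 5.979
Lower bound: 39 − 5.979 = 33.021

33.02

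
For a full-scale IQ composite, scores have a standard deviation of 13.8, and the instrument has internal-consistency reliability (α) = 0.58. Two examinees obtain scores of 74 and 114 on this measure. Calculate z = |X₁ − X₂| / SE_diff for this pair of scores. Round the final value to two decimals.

SEM = 13.800 × √(1 − 0.580) = 13.800 × √0.420 ≈ 13.800 × 0.648 ≈ 8.943
Standard error of the difference = 8.943·√2 ≈ 12.648
z = |74 − 114| / 12.648 = 40 / 12.648 ≈ 3.163

3.16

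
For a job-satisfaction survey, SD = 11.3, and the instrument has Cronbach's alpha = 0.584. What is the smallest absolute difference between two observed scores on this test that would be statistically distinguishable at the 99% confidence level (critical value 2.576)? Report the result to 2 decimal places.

26.55

SEM = 11.30000×√(1 − 0.58400) ≈ 7.28828
Standard error of the difference = 7.28828·√2 ≈ 10.30719
Minimum reliable difference = 2.576 × SE_diff ≈ 2.576 × 10.30719 ≈ 26.55131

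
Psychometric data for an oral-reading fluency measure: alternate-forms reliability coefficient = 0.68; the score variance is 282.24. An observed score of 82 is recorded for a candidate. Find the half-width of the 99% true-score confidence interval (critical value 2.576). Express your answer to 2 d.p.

24.48

SD = √282.24 = 16.8000
The standard error of measurement is 16.8000*√(1 − 0.6800) ≃ 16.8000*0.5657 ≃ 9.5035.
2.576 * SEM ≃ 24.4811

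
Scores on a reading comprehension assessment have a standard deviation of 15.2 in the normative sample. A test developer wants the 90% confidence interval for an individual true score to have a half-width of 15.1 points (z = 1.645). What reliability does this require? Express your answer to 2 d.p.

SEM needed = half-width / z = 15.1/1.645 ≈ 9.1793
r = 1 − (9.1793/15.2)² ≈ 1 − 0.3647 ≈ 0.6353

0.64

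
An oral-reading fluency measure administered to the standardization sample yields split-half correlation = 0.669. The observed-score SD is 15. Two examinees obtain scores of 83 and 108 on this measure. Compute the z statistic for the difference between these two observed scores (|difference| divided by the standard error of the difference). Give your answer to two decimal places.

2.65

Spearman-Brown: r = 2(0.669) / (1 + 0.669) = 1.33800 / 1.66900 ≈ 0.80168
SEM = 15.00000·√(1 − 0.80168) ≈ 6.68001
SE_diff = SEM · √2 ≈ 6.68001 · 1.41421 ≈ 9.44696
z = 25 / 9.44696 ≈ 2.64635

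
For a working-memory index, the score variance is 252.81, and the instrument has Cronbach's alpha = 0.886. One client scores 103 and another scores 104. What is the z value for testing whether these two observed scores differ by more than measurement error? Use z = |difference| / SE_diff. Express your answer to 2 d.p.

SD = √252.81 ≈ 15.900
The standard error of measurement is 15.900·√(1 − 0.886) ≈ 15.900·0.338 ≈ 5.368.
SE_diff = SEM · √2 ≈ 5.368 · 1.414 ≈ 7.592
z = |103 − 104| / 7.592 = 1 / 7.592 ≈ 0.132

0.13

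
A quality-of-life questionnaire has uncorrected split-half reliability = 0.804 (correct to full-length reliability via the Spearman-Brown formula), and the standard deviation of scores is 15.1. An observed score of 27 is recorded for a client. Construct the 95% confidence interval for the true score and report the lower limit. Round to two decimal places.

Spearman-Brown: r = 2(0.804) / (1 + 0.804) = 1.6080 / 1.8040 ≈ 0.8914
SEM = 15.1000 × √(1 − 0.8914) = 15.1000 × √0.1086 ≈ 15.1000 × 0.3296 ≈ 4.9772
Margin = 1.96 × 4.9772 ≈ 9.7553
Lower bound: 27 − 9.7553 = 17.2447

17.24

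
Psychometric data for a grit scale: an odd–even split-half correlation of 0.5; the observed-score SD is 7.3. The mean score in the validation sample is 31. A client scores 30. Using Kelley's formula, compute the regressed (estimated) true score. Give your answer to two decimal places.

Full-length reliability (Spearman-Brown) = 2(0.5)/(1+0.5) ≈ 0.667
Estimated true score = 0.667·30 + (1 − 0.667)·31 ≈ 30.333

30.33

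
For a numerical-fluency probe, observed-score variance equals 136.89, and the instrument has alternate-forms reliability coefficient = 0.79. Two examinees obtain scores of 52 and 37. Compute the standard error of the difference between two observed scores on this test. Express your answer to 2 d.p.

σ = 136.89^(1/2) = 11.7000
SEM = 11.7000 * √(1 − 0.7900) = 11.7000 * √0.2100 ≈ 11.7000 * 0.4583 ≈ 5.3616
SE_diff = √2 * SEM ≈ 7.5825

7.58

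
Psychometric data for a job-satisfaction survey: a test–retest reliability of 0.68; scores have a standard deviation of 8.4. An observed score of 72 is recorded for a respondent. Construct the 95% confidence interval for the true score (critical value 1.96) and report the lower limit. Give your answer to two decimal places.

SEM = 8.400 · √(1 − 0.680) = 8.400 · √0.320 ≈ 8.400 · 0.566 ≈ 4.752
Margin = 1.96 · 4.752 ≈ 9.313
Lower bound: 72 − 9.313 = 62.687

62.69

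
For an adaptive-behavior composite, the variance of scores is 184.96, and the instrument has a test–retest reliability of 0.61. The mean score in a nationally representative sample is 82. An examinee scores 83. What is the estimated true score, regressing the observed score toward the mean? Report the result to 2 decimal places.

T̂ = r·X + (1 − r)·M = 0.6100×83 + 0.3900×82 = 50.6300 + 31.9800 ≃ 82.6100

82.61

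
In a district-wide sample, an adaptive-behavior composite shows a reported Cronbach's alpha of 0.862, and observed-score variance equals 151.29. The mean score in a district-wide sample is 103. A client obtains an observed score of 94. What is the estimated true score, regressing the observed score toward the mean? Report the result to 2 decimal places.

Estimated true score = 0.86200×94 + (1 − 0.86200)×103 ≈ 95.24200

95.24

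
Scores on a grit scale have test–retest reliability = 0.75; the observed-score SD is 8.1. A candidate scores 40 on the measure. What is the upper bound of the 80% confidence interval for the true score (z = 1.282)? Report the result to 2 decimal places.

SEM = 8.100 · √(1 − 0.750) = 8.100 · √0.250 ≃ 8.100 · 0.500 ≃ 4.050
Half-width = 1.282·4.050 ≃ 5.192
Upper limit = 40 + 5.192 ≃ 45.192

45.19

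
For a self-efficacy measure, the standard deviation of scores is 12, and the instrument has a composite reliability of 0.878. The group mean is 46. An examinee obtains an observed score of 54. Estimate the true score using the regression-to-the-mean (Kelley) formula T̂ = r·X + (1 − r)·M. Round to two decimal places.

T̂ = r·X + (1 − r)·M = 0.878·54 + 0.122·46 = 47.412 + 5.612 ≈ 53.024

53.02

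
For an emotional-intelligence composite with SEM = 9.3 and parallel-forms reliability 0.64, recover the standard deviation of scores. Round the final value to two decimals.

SD = SEM / √(1 − r) = 9.3 / √0.360 ≈ 9.3 / 0.600 ≈ 15.500

15.50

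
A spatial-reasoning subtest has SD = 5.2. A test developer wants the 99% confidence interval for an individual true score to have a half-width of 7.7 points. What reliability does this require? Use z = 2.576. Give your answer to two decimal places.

Required SEM = 7.7 / 2.576 ≈ 2.989
Required reliability = 1 − (SEM/SD)² = 1 − 0.330 ≈ 0.670

0.67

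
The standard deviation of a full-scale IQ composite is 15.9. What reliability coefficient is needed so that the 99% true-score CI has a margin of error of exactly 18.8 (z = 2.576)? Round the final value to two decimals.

0.79

Required SEM = 18.8 / 2.576 ≈ 7.298
Required reliability = 1 − (SEM/SD)² = 1 − 0.211 ≈ 0.789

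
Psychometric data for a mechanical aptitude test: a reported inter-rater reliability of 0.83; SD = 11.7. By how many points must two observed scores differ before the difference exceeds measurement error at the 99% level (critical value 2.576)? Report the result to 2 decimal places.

17.57

SEM = 11.70000·√(1 − 0.83000) ≃ 4.82403
Standard error of the difference = 4.82403·√2 ≃ 6.82221
Minimum reliable difference = 2.576 · SE_diff ≃ 2.576 · 6.82221 ≃ 17.57402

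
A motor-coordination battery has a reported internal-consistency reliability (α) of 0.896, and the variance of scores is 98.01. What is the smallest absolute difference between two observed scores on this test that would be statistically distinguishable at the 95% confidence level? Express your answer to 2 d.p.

SD = √98.01 ≃ 9.90000
SEM = 9.90000*√(1 − 0.89600) ≃ 3.19265
Standard error of the difference = 3.19265·√2 ≃ 4.51509
Smallest detectable difference = 1.96*4.51509 ≃ 8.84959

8.85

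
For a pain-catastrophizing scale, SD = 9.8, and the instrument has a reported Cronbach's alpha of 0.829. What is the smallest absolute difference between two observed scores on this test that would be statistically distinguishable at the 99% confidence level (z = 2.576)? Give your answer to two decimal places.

14.76

SEM = 9.8000 * √(1 − 0.8290) = 9.8000 * √0.1710 ≈ 9.8000 * 0.4135 ≈ 4.0525
SE_diff = SEM * √2 ≈ 4.0525 * 1.4142 ≈ 5.7311
Smallest detectable difference = 2.576*5.7311 ≈ 14.7634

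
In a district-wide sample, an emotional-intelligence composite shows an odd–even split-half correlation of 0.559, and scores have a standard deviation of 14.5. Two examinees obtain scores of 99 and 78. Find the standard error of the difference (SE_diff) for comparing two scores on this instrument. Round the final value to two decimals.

Full-length reliability (Spearman-Brown) = 2(0.559)/(1+0.559) ≈ 0.717
The standard error of measurement is 14.500×√(1 − 0.717) ≈ 14.500×0.532 ≈ 7.712.
Standard error of the difference = 7.712·√2 ≈ 10.906

10.91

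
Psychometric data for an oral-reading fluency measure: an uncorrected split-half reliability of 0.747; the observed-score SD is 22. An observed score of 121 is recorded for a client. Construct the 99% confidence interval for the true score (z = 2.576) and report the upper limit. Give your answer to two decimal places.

142.57

r_full = 2·0.747 / (1 + 0.747) ≃ 0.855
SEM = 22.000×√(1 − 0.855) ≃ 8.372
2.576 × SEM ≃ 21.567
Upper limit = 121 + 21.567 ≃ 142.567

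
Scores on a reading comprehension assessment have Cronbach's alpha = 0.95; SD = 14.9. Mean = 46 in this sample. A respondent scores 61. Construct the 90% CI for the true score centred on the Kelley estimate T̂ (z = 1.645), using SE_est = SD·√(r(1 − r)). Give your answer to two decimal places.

Estimated true score = 0.95000·61 + (1 − 0.95000)·46 ≈ 60.25000
SE_est = SD · √(r(1 − r)) = 14.90000 · √0.04750 ≈ 14.90000 · 0.21794 ≈ 3.24738
CI = 60.25000 ± 1.645 · 3.24738 → [54.90806, 65.59194]

[54.91, 65.59]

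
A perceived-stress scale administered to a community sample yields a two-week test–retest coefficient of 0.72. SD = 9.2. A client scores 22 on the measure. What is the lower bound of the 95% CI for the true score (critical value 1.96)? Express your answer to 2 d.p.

12.46

SEM = 9.200 × √(1 − 0.720) = 9.200 × √0.280 ≃ 9.200 × 0.529 ≃ 4.868
Half-width = 1.96×4.868 ≃ 9.542
Lower limit = 22 − 9.542 ≃ 12.458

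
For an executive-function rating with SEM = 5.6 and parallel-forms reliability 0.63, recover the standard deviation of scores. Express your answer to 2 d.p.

9.21

SD = SEM / √(1 − r) = 5.6 / √0.3700 ≈ 5.6 / 0.6083 ≈ 9.2063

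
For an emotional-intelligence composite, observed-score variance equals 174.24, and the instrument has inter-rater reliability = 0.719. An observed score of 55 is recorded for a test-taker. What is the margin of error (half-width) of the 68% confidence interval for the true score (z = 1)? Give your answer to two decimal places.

SD = √174.24 ≈ 13.2000
The standard error of measurement is 13.2000*√(1 − 0.7190) ≈ 13.2000*0.5301 ≈ 6.9972.
Half-width = 1*6.9972 ≈ 6.9972

7.00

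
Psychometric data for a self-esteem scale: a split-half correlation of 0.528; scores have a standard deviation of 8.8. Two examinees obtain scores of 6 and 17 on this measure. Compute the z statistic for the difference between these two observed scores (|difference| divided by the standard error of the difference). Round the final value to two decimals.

Full-length reliability (Spearman-Brown) = 2(0.528)/(1+0.528) ≈ 0.69110
SEM = 8.80000 * √(1 − 0.69110) = 8.80000 * √0.30890 ≈ 8.80000 * 0.55579 ≈ 4.89094
Standard error of the difference = 4.89094·√2 ≈ 6.91683
z = 11 / 6.91683 ≈ 1.59032

1.59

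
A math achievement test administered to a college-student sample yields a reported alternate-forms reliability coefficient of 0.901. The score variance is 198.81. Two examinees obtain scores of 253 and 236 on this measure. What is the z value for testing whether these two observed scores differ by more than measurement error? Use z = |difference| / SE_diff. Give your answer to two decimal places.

SD = √198.81 ≃ 14.100
SEM = 14.100 * √(1 − 0.901) = 14.100 * √0.099 ≃ 14.100 * 0.315 ≃ 4.436
Standard error of the difference = 4.436·√2 ≃ 6.274
z = 17 / 6.274 ≃ 2.710

2.71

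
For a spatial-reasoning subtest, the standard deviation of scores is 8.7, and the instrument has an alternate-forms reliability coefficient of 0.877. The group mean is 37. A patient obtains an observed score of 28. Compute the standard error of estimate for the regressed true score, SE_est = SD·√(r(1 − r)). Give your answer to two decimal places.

SE_est = 8.700·√[r(1 − r)] ≈ 2.857

2.86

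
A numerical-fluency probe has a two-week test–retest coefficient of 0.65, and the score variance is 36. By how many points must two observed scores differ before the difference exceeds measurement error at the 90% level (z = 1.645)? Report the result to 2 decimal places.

8.26

σ = 36^(1/2) = 6.00000
The standard error of measurement is 6.00000·√(1 − 0.65000) ≈ 6.00000·0.59161 ≈ 3.54965.
SE_diff = √2 · SEM ≈ 5.01996
Smallest detectable difference = 1.645·5.01996 ≈ 8.25783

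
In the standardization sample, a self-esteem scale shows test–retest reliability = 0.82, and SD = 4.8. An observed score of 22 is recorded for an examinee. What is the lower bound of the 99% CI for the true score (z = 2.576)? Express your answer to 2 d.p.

16.75

The standard error of measurement is 4.8000×√(1 − 0.8200) ≈ 4.8000×0.4243 ≈ 2.0365.
Half-width = 2.576×2.0365 ≈ 5.2459
Lower limit = 22 − 5.2459 ≈ 16.7541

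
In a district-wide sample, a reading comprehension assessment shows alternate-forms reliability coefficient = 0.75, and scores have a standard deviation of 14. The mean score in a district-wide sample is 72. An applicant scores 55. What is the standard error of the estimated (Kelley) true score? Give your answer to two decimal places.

6.06

SE_est = SD · √(r(1 − r)) = 14.000 · √0.188 ≈ 14.000 · 0.433 ≈ 6.062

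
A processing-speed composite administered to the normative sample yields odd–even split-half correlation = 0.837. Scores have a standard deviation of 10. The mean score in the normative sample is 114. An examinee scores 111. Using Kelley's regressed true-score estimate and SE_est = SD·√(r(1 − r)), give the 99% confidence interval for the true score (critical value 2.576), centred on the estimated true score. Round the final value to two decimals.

[103.94, 118.59]

r_full = 2·0.837 / (1 + 0.837) ≃ 0.91127
T̂ = 0.91127(111) + 0.08873(114) ≃ 111.26619
SE_est = SD · √(r(1 − r)) = 10.00000 · √0.08086 ≃ 10.00000 · 0.28436 ≃ 2.84356
CI = 111.26619 ± 2.576 · 2.84356 → [103.94118, 118.59121]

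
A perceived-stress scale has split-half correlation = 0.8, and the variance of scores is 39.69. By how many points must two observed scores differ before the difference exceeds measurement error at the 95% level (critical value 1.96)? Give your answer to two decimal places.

5.82

SD = √39.69 ≃ 6.3000
Spearman-Brown: r = 2(0.8) / (1 + 0.8) = 1.6000 / 1.8000 ≃ 0.8889
The standard error of measurement is 6.3000×√(1 − 0.8889) ≃ 6.3000×0.3333 ≃ 2.1000.
SE_diff = SEM × √2 ≃ 2.1000 × 1.4142 ≃ 2.9698
Smallest detectable difference = 1.96×2.9698 ≃ 5.8209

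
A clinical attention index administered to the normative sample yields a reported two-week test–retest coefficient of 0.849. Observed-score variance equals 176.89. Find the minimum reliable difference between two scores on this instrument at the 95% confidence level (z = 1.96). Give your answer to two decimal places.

14.33

SD = √176.89 = 13.3000
SEM = 13.3000·√(1 − 0.8490) ≃ 5.1682
SE_diff = SEM · √2 ≃ 5.1682 · 1.4142 ≃ 7.3090
Minimum reliable difference = 1.96 · SE_diff ≃ 1.96 · 7.3090 ≃ 14.3255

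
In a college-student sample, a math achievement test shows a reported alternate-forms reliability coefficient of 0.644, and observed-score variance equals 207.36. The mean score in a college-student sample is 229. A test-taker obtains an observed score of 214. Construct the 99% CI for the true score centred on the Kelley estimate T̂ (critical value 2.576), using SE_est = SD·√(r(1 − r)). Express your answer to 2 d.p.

[201.58, 237.10]

SD = √207.36 ≈ 14.400
T̂ = r·X + (1 − r)·M = 0.644·214 + 0.356·229 = 137.816 + 81.524 ≈ 219.340
SE_est = 14.400·√[r(1 − r)] ≈ 6.895
99% CI: 219.340 ± 17.761 ≈ (201.579, 237.101)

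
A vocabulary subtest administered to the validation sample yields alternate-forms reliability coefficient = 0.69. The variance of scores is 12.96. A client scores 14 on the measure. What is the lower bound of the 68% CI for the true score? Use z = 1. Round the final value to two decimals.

12.00

σ = 12.96^(1/2) = 3.600
SEM = 3.600 × √(1 − 0.690) = 3.600 × √0.310 ≈ 3.600 × 0.557 ≈ 2.004
Margin = 1 × 2.004 ≈ 2.004
Lower limit = 14 − 2.004 ≈ 11.996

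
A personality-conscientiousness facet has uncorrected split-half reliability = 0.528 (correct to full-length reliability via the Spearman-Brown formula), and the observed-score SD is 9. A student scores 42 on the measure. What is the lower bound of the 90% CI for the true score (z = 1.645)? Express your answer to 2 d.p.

33.77

r_full = 2·0.528 / (1 + 0.528) ≈ 0.691
SEM = 9.000 * √(1 − 0.691) = 9.000 * √0.309 ≈ 9.000 * 0.556 ≈ 5.002
Margin = 1.645 * 5.002 ≈ 8.228
Lower bound: 42 − 8.228 = 33.772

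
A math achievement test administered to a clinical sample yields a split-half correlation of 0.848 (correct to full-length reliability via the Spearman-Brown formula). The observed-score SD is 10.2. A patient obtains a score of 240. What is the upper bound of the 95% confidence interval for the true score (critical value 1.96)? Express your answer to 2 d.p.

245.73

Spearman-Brown: r = 2(0.848) / (1 + 0.848) = 1.6960 / 1.8480 ≃ 0.9177
The standard error of measurement is 10.2000·√(1 − 0.9177) ≃ 10.2000·0.2868 ≃ 2.9253.
1.96 · SEM ≃ 5.7336
Upper limit = 240 + 5.7336 ≃ 245.7336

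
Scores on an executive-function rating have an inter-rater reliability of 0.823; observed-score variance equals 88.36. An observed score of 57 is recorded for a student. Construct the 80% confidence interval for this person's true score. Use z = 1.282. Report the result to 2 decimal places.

SD = √88.36 = 9.400
SEM = 9.400 * √(1 − 0.823) = 9.400 * √0.177 ≈ 9.400 * 0.421 ≈ 3.955
Half-width = 1.282*3.955 ≈ 5.070
Interval: (51.930, 62.070)

[51.93, 62.07]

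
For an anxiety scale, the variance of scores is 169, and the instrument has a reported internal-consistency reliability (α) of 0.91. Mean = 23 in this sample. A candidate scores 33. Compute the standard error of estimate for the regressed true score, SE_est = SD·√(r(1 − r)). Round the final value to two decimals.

3.72

SD = √169 ≈ 13.00000
SE_est = 13.00000×√(0.91000×0.09000) ≈ 3.72036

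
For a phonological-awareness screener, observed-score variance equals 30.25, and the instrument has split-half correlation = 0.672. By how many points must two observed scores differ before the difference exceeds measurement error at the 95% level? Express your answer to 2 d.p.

6.75

SD = √30.25 ≈ 5.5000
Spearman-Brown: r = 2(0.672) / (1 + 0.672) = 1.3440 / 1.6720 ≈ 0.8038
SEM = 5.5000·√(1 − 0.8038) ≈ 2.4360
SE_diff = SEM · √2 ≈ 2.4360 · 1.4142 ≈ 3.4451
Smallest detectable difference = 1.96·3.4451 ≈ 6.7523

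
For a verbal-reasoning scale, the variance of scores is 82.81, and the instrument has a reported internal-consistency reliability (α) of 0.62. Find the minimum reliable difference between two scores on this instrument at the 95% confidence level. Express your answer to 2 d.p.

SD = √82.81 ≃ 9.1000
The standard error of measurement is 9.1000*√(1 − 0.6200) ≃ 9.1000*0.6164 ≃ 5.6096.
SE_diff = SEM * √2 ≃ 5.6096 * 1.4142 ≃ 7.9332
Smallest detectable difference = 1.96*7.9332 ≃ 15.5491

15.55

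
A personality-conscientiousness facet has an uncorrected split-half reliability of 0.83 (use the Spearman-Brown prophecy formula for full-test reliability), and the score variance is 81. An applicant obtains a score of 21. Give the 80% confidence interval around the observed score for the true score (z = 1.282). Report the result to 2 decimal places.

[17.48, 24.52]

SD = √81 ≃ 9.0000
r_full = 2·0.83 / (1 + 0.83) ≃ 0.9071
SEM = 9.0000×√(1 − 0.9071) ≃ 2.7431
1.282 × SEM ≃ 3.5167
Interval: (17.4833, 24.5167)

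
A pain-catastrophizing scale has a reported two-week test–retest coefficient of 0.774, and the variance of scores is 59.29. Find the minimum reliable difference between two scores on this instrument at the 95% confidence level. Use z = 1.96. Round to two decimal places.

10.15

SD = √59.29 ≈ 7.7000
SEM = 7.7000·√(1 − 0.7740) ≈ 3.6605
SE_diff = SEM · √2 ≈ 3.6605 · 1.4142 ≈ 5.1768
Smallest detectable difference = 1.96·5.1768 ≈ 10.1465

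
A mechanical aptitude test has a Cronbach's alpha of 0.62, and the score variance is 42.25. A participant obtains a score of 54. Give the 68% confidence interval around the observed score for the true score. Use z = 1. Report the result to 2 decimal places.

σ = 42.25^(1/2) = 6.5000
SEM = 6.5000 × √(1 − 0.6200) = 6.5000 × √0.3800 ≈ 6.5000 × 0.6164 ≈ 4.0069
Half-width = 1×4.0069 ≈ 4.0069
68% CI: 54 ± 4.0069 = [49.9931, 58.0069]

[49.99, 58.01]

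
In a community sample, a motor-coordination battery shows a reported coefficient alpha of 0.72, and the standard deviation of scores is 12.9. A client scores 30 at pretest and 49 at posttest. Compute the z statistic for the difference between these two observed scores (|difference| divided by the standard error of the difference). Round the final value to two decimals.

1.97

SEM = 12.9000·√(1 − 0.7200) ≈ 6.8260
SE_diff = √2 · SEM ≈ 9.6535
z = 19 / 9.6535 ≈ 1.9682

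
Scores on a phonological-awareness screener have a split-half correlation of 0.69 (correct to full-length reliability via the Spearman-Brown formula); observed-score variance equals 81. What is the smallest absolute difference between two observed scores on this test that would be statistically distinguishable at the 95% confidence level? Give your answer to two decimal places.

SD = √81 = 9.000
r_full = 2·0.69 / (1 + 0.69) ≈ 0.817
SEM = 9.000×√(1 − 0.817) ≈ 3.855
SE_diff = √2 × SEM ≈ 5.451
Minimum reliable difference = 1.96 × SE_diff ≈ 1.96 × 5.451 ≈ 10.684

10.68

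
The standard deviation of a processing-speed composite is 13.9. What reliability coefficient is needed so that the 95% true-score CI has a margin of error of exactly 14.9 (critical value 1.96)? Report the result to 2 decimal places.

SEM needed = half-width / z = 14.9/1.96 ≈ 7.602
r = 1 − (SEM / SD)² = 1 − (7.602 / 13.9)² ≈ 1 − 0.299 ≈ 0.701

0.70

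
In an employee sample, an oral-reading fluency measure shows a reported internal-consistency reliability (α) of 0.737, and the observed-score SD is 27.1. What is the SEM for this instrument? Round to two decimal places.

SEM = 27.10000 · √(1 − 0.73700) = 27.10000 · √0.26300 ≈ 27.10000 · 0.51284 ≈ 13.89784

13.90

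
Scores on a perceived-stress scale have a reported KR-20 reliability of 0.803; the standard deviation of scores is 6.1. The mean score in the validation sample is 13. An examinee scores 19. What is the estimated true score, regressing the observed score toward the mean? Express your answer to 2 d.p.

17.82

T̂ = r·X + (1 − r)·M = 0.8030·19 + 0.1970·13 = 15.2570 + 2.5610 ≈ 17.8180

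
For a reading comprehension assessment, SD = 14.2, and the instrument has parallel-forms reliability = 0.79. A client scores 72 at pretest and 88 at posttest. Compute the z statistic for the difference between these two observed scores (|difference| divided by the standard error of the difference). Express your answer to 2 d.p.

SEM = 14.200×√(1 − 0.790) ≈ 6.507
SE_diff = √2 × SEM ≈ 9.203
z = |72 − 88| / 9.203 = 16 / 9.203 ≈ 1.739

1.74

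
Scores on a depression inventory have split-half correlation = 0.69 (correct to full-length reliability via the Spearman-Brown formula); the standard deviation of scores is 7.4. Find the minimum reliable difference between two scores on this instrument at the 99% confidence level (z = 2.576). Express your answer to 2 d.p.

11.55

Full-length reliability (Spearman-Brown) = 2(0.69)/(1+0.69) ≈ 0.8166
The standard error of measurement is 7.4000*√(1 − 0.8166) ≈ 7.4000*0.4283 ≈ 3.1693.
Standard error of the difference = 3.1693·√2 ≈ 4.4821
Smallest detectable difference = 2.576*4.4821 ≈ 11.5460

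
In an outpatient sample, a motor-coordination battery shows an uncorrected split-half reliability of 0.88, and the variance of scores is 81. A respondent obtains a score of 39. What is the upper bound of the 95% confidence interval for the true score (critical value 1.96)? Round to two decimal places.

43.46

SD = √81 = 9.00000
Full-length reliability (Spearman-Brown) = 2(0.88)/(1+0.88) ≃ 0.93617
SEM = 9.00000·√(1 − 0.93617) ≃ 2.27381
1.96 · SEM ≃ 4.45667
Upper limit = 39 + 4.45667 ≃ 43.45667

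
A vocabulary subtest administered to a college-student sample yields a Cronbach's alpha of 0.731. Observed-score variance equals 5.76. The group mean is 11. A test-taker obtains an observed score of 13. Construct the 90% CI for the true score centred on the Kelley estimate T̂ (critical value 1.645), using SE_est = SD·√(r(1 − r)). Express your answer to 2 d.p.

[10.71, 14.21]

SD = √5.76 = 2.4000
T̂ = r·X + (1 − r)·M = 0.7310·13 + 0.2690·11 = 9.5030 + 2.9590 ≈ 12.4620
SE_est = 2.4000·√[r(1 − r)] ≈ 1.0643
90% CI: 12.4620 ± 1.7507 ≈ (10.7113, 14.2127)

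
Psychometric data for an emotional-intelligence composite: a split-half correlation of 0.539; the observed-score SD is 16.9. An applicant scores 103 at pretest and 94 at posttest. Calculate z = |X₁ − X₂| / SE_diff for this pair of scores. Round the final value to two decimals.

0.69

Full-length reliability (Spearman-Brown) = 2(0.539)/(1+0.539) ≃ 0.70045
SEM = 16.90000 × √(1 − 0.70045) = 16.90000 × √0.29955 ≃ 16.90000 × 0.54731 ≃ 9.24949
Standard error of the difference = 9.24949·√2 ≃ 13.08076
z = |103 − 94| / 13.08076 = 9 / 13.08076 ≃ 0.68803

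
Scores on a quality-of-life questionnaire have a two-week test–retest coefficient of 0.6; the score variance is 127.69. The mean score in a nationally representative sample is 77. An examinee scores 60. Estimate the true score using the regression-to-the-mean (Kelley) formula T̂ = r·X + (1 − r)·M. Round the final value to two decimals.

T̂ = 0.6000(60) + 0.4000(77) ≃ 66.8000

66.80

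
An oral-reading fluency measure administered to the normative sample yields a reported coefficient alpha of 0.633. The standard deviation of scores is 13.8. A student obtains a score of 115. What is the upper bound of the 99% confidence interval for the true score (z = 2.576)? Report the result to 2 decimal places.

136.54

SEM = 13.800 × √(1 − 0.633) = 13.800 × √0.367 ≈ 13.800 × 0.606 ≈ 8.360
2.576 × SEM ≈ 21.536
Upper limit = 115 + 21.536 ≈ 136.536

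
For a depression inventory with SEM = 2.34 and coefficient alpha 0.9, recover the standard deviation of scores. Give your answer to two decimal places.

σ = SEM·(1 − r)^(−1/2) ≈ 2.34·3.162 ≈ 7.400

7.40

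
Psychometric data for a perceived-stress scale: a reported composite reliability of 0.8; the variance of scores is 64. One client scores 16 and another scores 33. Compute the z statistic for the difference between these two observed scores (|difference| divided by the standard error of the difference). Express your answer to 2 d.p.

3.36

SD = √64 ≈ 8.00000
SEM = 8.00000×√(1 − 0.80000) ≈ 3.57771
SE_diff = SEM × √2 ≈ 3.57771 × 1.41421 ≈ 5.05964
z = |16 − 33| / 5.05964 = 17 / 5.05964 ≈ 3.35992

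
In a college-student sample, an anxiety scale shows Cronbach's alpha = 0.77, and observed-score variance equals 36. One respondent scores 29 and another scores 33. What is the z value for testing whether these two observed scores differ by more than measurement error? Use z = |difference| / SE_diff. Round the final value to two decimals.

0.98

SD = √36 = 6.0000
SEM = 6.0000 · √(1 − 0.7700) = 6.0000 · √0.2300 ≈ 6.0000 · 0.4796 ≈ 2.8775
SE_diff = SEM · √2 ≈ 2.8775 · 1.4142 ≈ 4.0694
z = 4 / 4.0694 ≈ 0.9829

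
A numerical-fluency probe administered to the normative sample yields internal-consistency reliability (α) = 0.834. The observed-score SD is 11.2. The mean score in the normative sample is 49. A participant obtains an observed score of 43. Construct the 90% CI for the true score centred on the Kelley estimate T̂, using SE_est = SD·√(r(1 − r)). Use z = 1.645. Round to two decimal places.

[37.14, 50.85]

T̂ = 0.83400(43) + 0.16600(49) ≃ 43.99600
SE_est = SD × √(r(1 − r)) = 11.20000 × √0.13844 ≃ 11.20000 × 0.37208 ≃ 4.16730
CI = 43.99600 ± 1.645 × 4.16730 → [37.14079, 50.85121]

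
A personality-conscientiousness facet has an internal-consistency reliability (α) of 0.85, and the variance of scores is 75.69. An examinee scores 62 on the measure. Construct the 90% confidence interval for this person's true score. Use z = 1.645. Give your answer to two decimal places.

[56.46, 67.54]

σ = 75.69^(1/2) = 8.7000
SEM = 8.7000 * √(1 − 0.8500) = 8.7000 * √0.1500 ≈ 8.7000 * 0.3873 ≈ 3.3695
Half-width = 1.645*3.3695 ≈ 5.5428
CI = 62 ± 5.5428 → [56.4572, 67.5428]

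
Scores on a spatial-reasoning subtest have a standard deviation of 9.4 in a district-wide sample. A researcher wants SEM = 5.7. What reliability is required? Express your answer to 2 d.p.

0.63

r = 1 − (SEM / SD)² = 1 − (5.7000 / 9.4)² ≈ 1 − 0.3677 ≈ 0.6323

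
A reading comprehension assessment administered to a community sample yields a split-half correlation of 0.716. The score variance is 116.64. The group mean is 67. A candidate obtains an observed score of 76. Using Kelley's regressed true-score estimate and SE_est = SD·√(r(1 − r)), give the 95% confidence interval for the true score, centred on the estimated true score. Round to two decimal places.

SD = √116.64 ≈ 10.80000
Spearman-Brown: r = 2(0.716) / (1 + 0.716) = 1.43200 / 1.71600 ≈ 0.83450
T̂ = 0.83450(76) + 0.16550(67) ≈ 74.51049
SE_est = 10.80000·√[r(1 − r)] ≈ 4.01363
95% CI: 74.51049 ± 7.86671 ≈ (66.64378, 82.37720)

[66.64, 82.38]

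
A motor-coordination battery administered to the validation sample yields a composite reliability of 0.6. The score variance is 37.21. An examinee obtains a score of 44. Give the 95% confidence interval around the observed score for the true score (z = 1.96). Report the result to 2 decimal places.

[36.44, 51.56]

SD = √37.21 ≃ 6.100
The standard error of measurement is 6.100·√(1 − 0.600) ≃ 6.100·0.632 ≃ 3.858.
Margin = 1.96 · 3.858 ≃ 7.562
Interval: (36.438, 51.562)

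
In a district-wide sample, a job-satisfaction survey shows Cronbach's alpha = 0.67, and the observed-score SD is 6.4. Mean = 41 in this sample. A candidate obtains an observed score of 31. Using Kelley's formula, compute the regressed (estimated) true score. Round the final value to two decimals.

34.30

Estimated true score = 0.670·31 + (1 − 0.670)·41 ≈ 34.300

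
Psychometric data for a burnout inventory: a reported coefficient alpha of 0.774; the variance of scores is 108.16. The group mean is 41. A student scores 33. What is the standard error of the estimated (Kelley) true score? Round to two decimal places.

4.35

SD = √108.16 ≈ 10.400
SE_est = 10.400×√(0.774×0.226) ≈ 4.350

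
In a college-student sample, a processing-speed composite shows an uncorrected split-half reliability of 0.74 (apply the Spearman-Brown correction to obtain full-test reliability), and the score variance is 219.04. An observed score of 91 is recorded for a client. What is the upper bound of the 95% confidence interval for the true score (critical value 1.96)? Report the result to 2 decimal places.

102.21

SD = √219.04 = 14.800
r_full = 2·0.74 / (1 + 0.74) ≃ 0.851
SEM = 14.800·√(1 − 0.851) ≃ 5.721
1.96 · SEM ≃ 11.213
Upper bound: 91 + 11.213 = 102.213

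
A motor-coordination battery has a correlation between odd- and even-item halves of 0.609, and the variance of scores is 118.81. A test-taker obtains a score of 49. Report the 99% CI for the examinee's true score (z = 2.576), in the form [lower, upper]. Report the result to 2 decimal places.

σ = 118.81^(1/2) = 10.9000
r_full = 2·0.609 / (1 + 0.609) ≈ 0.7570
The standard error of measurement is 10.9000×√(1 − 0.7570) ≈ 10.9000×0.4930 ≈ 5.3732.
2.576 × SEM ≈ 13.8415
Interval: (35.1585, 62.8415)

[35.16, 62.84]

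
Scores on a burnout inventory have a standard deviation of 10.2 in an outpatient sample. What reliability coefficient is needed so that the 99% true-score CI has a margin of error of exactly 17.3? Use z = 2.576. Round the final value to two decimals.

0.57

SEM needed = half-width / z = 17.3/2.576 ≃ 6.7158
Required reliability = 1 − (SEM/SD)² = 1 − 0.4335 ≃ 0.5665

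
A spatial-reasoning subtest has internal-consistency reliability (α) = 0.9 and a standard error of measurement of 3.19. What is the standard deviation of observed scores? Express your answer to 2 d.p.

SD = 3.19 / √(1 − 0.9) ≈ 10.088

10.09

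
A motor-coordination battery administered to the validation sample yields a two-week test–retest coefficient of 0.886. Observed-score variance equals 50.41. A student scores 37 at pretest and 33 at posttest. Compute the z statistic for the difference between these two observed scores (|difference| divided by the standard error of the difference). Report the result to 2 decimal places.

SD = √50.41 ≈ 7.1000
SEM = 7.1000 × √(1 − 0.8860) = 7.1000 × √0.1140 ≈ 7.1000 × 0.3376 ≈ 2.3972
Standard error of the difference = 2.3972·√2 ≈ 3.3902
z = 4 / 3.3902 ≈ 1.1799

1.18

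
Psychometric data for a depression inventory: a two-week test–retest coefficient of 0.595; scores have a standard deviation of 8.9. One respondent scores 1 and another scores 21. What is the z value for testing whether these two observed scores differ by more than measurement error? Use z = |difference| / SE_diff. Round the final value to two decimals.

SEM = 8.90000 · √(1 − 0.59500) = 8.90000 · √0.40500 ≃ 8.90000 · 0.63640 ≃ 5.66393
Standard error of the difference = 5.66393·√2 ≃ 8.01000
z = |1 − 21| / 8.01000 = 20 / 8.01000 ≃ 2.49688

2.50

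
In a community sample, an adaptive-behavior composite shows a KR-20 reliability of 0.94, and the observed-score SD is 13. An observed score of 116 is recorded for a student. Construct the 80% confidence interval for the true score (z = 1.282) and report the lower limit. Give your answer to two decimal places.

111.92

The standard error of measurement is 13.0000·√(1 − 0.9400) ≃ 13.0000·0.2449 ≃ 3.1843.
Margin = 1.282 · 3.1843 ≃ 4.0823
Lower limit = 116 − 4.0823 ≃ 111.9177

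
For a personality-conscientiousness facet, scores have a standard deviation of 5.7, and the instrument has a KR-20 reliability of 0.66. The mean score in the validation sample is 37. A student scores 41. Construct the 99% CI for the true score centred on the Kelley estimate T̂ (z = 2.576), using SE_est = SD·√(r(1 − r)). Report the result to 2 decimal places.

[32.68, 46.60]

Estimated true score = 0.660*41 + (1 − 0.660)*37 ≈ 39.640
SE_est = SD * √(r(1 − r)) = 5.700 * √0.224 ≈ 5.700 * 0.474 ≈ 2.700
CI = 39.640 ± 2.576 * 2.700 → [32.684, 46.596]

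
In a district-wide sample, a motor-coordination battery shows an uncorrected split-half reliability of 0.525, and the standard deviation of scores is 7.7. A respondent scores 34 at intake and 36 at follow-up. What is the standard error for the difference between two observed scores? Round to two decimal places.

6.08

r_full = 2·0.525 / (1 + 0.525) ≈ 0.6885
SEM = 7.7000*√(1 − 0.6885) ≈ 4.2974
SE_diff = SEM * √2 ≈ 4.2974 * 1.4142 ≈ 6.0774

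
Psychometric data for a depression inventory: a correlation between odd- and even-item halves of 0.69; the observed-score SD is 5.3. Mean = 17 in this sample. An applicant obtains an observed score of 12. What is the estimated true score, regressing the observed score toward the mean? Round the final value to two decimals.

r_full = 2·0.69 / (1 + 0.69) ≈ 0.817
T̂ = 0.817(12) + 0.183(17) ≈ 12.917

12.92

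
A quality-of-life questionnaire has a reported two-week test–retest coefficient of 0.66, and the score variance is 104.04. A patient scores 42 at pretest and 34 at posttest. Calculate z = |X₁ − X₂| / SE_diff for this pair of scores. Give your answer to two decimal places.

0.95

σ = 104.04^(1/2) = 10.200
The standard error of measurement is 10.200×√(1 − 0.660) ≃ 10.200×0.583 ≃ 5.948.
SE_diff = √2 × SEM ≃ 8.411
z = 8 / 8.411 ≃ 0.951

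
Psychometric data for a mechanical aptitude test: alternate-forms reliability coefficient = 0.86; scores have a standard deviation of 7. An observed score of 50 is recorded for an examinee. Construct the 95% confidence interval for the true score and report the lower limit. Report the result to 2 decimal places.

44.87

SEM = 7.0000*√(1 − 0.8600) ≈ 2.6192
Half-width = 1.96*2.6192 ≈ 5.1336
Lower bound: 50 − 5.1336 = 44.8664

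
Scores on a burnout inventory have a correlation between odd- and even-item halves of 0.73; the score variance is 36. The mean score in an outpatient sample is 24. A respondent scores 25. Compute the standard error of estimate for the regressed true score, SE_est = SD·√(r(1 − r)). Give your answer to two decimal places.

σ = 36^(1/2) = 6.000
Spearman-Brown: r = 2(0.73) / (1 + 0.73) = 1.460 / 1.730 ≈ 0.844
SE_est = SD * √(r(1 − r)) = 6.000 * √0.132 ≈ 6.000 * 0.363 ≈ 2.178

2.18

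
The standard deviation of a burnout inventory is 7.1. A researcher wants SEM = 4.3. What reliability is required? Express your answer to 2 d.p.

0.63

r = 1 − (SEM / SD)² = 1 − (4.30000 / 7.1)² ≈ 1 − 0.36679 ≈ 0.63321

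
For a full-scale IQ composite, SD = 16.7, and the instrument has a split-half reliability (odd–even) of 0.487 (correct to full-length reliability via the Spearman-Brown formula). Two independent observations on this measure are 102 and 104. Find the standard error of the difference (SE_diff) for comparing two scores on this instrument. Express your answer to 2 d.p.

13.87

Spearman-Brown: r = 2(0.487) / (1 + 0.487) = 0.974 / 1.487 ≈ 0.655
SEM = 16.700 * √(1 − 0.655) = 16.700 * √0.345 ≈ 16.700 * 0.587 ≈ 9.809
SE_diff = √2 * SEM ≈ 13.872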